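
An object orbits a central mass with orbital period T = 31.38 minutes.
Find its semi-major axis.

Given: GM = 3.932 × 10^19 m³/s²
T = 31.38 minutes = 1882.8 s
GM = 3.932 × 10^19 m³/s²
Kepler's third law: a³ = GM T² / (4π²)
T² = 3.54494 × 10^6 s²
a³ = (3.932 × 10^19) × (3.54494 × 10^6) / (4π²) = 3.53071 × 10^24 m³
a = (a³)^(1/3) = 1.52272 × 10^8 m ≈ 152.3 Mm

Final answer: 152.3 Mm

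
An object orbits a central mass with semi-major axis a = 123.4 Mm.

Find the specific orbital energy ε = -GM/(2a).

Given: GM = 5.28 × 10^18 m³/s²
a = 123.4 Mm = 1.234 × 10^8 m
GM = 5.28 × 10^18 m³/s²
2a = 2.468 × 10^8 m
ε = −GM/(2a) = -2.13938 × 10^10 J/kg ≈ -21.39 GJ/kg

Final answer: -21.39 GJ/kg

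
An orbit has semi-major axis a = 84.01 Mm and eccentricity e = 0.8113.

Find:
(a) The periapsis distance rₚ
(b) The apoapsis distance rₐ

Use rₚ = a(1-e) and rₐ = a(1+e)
a = 84.01 Mm = 8.401 × 10^7 m
e = 0.8113:  1 − e = 0.1887,  1 + e = 1.8113
(a) rₚ = a(1 − e) = 8.401 × 10^7 m × 0.1887 = 1.58527 × 10^7 m ≈ 15.85 Mm
(b) rₐ = a(1 + e) = 8.401 × 10^7 m × 1.8113 = 1.52167 × 10^8 m ≈ 152.2 Mm

Final answer:
(a) rₚ = 15.85 Mm
(b) rₐ = 152.2 Mm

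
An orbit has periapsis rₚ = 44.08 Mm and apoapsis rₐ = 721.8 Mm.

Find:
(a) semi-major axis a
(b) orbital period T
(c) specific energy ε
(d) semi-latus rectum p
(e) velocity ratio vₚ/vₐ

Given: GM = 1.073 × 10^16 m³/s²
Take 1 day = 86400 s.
rₚ = 44.08 Mm = 4.408 × 10^7 m
rₐ = 721.8 Mm = 7.218 × 10^8 m
GM = 1.073 × 10^16 m³/s²
a = (rₚ + rₐ)/2 = 3.8294 × 10^8 m
e = (rₐ − rₚ)/(rₐ + rₚ) = (6.7772 × 10^8) / (7.6588 × 10^8) = 0.884891
(a) a = 3.8294 × 10^8 m ≈ 382.9 Mm
(b) a³ = 5.61555 × 10^25 m³;  T = 2π √(a³/GM) = 2π × 72343 s = 454544 s ≈ 5.261 days
(c) 2a = 7.6588 × 10^8 m;  ε = −GM/(2a) = -1.401 × 10^7 J/kg ≈ -14.01 MJ/kg
(d) 1 − e² = 0.216969;  p = a(1 − e²) = 3.8294 × 10^8 × 0.216969 = 8.3086 × 10^7 m ≈ 83.09 Mm
(e) vₚ/vₐ = rₐ/rₚ (angular momentum) = (7.218 × 10^8) / (4.408 × 10^7) = 16.3748 ≈ 16.37

Final answer:
(a) semi-major axis a = 382.9 Mm
(b) orbital period T = 5.261 days
(c) specific energy ε = -14.01 MJ/kg
(d) semi-latus rectum p = 83.09 Mm
(e) velocity ratio vₚ/vₐ = 16.37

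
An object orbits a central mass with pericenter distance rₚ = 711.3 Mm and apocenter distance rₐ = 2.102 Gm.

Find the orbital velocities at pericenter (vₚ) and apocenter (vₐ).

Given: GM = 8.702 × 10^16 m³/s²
rₚ = 711.3 Mm = 7.113 × 10^8 m
rₐ = 2.102 Gm = 2.102 × 10^9 m
GM = 8.702 × 10^16 m³/s²
a = (rₚ + rₐ)/2 = 1.40665 × 10^9 m
Vis-viva: v² = GM (2/r − 1/a)
vₚ² = 8.702 × 10^16 × (2.81175 × 10^-9 − 7.10909 × 10^-10) = 1.82815 × 10^8 m²/s²
vₚ = 13520.9 m/s ≈ 13.52 km/s
vₐ² = 8.702 × 10^16 × (9.51475 × 10^-10 − 7.10909 × 10^-10) = 2.0934 × 10^7 m²/s²
vₐ = 4575.37 m/s ≈ 4.575 km/s

Final answer: vₚ = 13.52 km/s, vₐ = 4.575 km/s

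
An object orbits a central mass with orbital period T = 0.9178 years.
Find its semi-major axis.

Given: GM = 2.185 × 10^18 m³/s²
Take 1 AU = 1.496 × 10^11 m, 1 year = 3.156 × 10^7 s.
T = 0.9178 years = 2.89658 × 10^7 s
GM = 2.185 × 10^18 m³/s²
Kepler's third law: a³ = GM T² / (4π²)
T² = 8.39016 × 10^14 s²
a³ = (2.185 × 10^18) × (8.39016 × 10^14) / (4π²) = 4.64367 × 10^31 m³
a = (a³)^(1/3) = 3.59435 × 10^10 m ≈ 0.2403 AU

Final answer: 0.2403 AU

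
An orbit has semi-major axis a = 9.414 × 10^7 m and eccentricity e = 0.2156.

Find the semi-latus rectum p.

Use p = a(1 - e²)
a = 9.414 × 10^7 m
e = 0.2156,  e² = 0.0464834,  1 − e² = 0.953517
p = a(1 − e²) = 9.414 × 10^7 m × 0.953517 = 8.97641 × 10^7 m ≈ 8.976 × 10^7 m

Final answer: p = 8.976 × 10^7 m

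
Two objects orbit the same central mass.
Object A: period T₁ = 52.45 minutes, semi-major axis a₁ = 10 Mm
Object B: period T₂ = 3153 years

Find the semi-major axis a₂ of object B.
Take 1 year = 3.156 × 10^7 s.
T₁ = 52.45 minutes = 3147 s
T₂ = 3153 years = 9.95087 × 10^10 s
a₁ = 10 Mm = 1 × 10^7 m
Kepler's third law: (T₂/T₁)² = (a₂/a₁)³  ⇒  a₂ = a₁ (T₂/T₁)^(2/3)
T₂/T₁ = 3.16202 × 10^7
(T₂/T₁)^(2/3) = 99994.5
a₂ = 1 × 10^7 m × 99994.5 = 9.99945 × 10^11 m ≈ 999.9 Gm

Final answer: a₂ = 999.9 Gm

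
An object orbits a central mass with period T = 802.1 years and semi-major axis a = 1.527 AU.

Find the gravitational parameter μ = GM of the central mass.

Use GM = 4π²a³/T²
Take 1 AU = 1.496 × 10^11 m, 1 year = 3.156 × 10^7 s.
T = 802.1 years = 2.53143 × 10^10 s
a = 1.527 AU = 2.28439 × 10^11 m
a³ = 1.1921 × 10^34 m³
T² = 6.40813 × 10^20 s²
GM = 4π² × (1.1921 × 10^34) / (6.40813 × 10^20) = 7.34413 × 10^14 m³/s²
GM ≈ 7.344 × 10^14 m³/s²

Final answer: GM = 7.344 × 10^14 m³/s²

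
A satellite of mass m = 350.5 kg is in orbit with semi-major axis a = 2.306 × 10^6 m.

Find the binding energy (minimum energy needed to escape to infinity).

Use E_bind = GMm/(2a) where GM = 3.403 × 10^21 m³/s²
a = 2.306 × 10^6 m
GM = 3.403 × 10^21 m³/s²
m = 350.5 kg
GMm = 3.403 × 10^21 × 350.5 = 1.19275 × 10^24 m³·kg/s²
2a = 4.612 × 10^6 m
E_bind = GMm/(2a) = 2.58619 × 10^17 J ≈ 258.6 PJ

Final answer: 258.6 PJ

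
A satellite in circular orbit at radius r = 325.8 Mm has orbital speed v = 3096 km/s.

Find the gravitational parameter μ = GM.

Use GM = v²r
r = 325.8 Mm = 3.258 × 10^8 m
v = 3096 km/s = 3.096 × 10^6 m/s
v² = 9.58522 × 10^12 m²/s²
GM = v²r = 9.58522 × 10^12 × 3.258 × 10^8 = 3.12286 × 10^21 m³/s²
GM ≈ 3.123 × 10^21 m³/s²

Final answer: GM = 3.123 × 10^21 m³/s²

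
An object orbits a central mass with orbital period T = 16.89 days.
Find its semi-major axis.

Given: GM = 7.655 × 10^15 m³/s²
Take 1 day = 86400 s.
T = 16.89 days = 1.4593 × 10^6 s
GM = 7.655 × 10^15 m³/s²
Kepler's third law: a³ = GM T² / (4π²)
T² = 2.12954 × 10^12 s²
a³ = (7.655 × 10^15) × (2.12954 × 10^12) / (4π²) = 4.12926 × 10^26 m³
a = (a³)^(1/3) = 7.44659 × 10^8 m ≈ 7.447 × 10^8 m

Final answer: 7.447 × 10^8 m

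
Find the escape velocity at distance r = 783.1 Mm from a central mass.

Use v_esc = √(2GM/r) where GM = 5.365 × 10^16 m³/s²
r = 783.1 Mm = 7.831 × 10^8 m
GM = 5.365 × 10^16 m³/s²
2GM/r = 2 × (5.365 × 10^16) / (7.831 × 10^8) = 1.3702 × 10^8 m²/s²
v_esc = √(2GM/r) = 11705.5 m/s ≈ 11.71 km/s

Final answer: 11.71 km/s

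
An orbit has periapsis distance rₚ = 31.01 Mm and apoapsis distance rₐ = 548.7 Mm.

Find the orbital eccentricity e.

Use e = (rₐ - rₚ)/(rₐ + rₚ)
rₚ = 31.01 Mm = 3.101 × 10^7 m
rₐ = 548.7 Mm = 5.487 × 10^8 m
rₐ − rₚ = 5.1769 × 10^8 m
rₐ + rₚ = 5.7971 × 10^8 m
e = (rₐ − rₚ)/(rₐ + rₚ) = 0.893015

Final answer: e = 0.893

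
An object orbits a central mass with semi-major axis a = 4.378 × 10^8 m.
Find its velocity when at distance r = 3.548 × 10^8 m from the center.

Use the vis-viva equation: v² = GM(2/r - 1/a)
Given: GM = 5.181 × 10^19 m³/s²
a = 4.378 × 10^8 m
r = 3.548 × 10^8 m
GM = 5.181 × 10^19 m³/s²
2/r − 1/a = 5.63698 × 10^-9 − 2.28415 × 10^-9 = 3.35283 × 10^-9 m⁻¹
v² = GM (2/r − 1/a) = 1.7371 × 10^11 m²/s²
v = 416785 m/s ≈ 416.8 km/s

Final answer: 416.8 km/s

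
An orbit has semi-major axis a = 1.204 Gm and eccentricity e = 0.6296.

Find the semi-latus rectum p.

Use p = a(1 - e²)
a = 1.204 Gm = 1.204 × 10^9 m
e = 0.6296,  e² = 0.396396,  1 − e² = 0.603604
p = a(1 − e²) = 1.204 × 10^9 m × 0.603604 = 7.26739 × 10^8 m ≈ 726.7 Mm

Final answer: p = 726.7 Mm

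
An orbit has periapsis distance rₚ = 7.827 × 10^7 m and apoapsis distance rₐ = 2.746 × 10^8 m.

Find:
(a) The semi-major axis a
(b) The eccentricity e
rₚ = 7.827 × 10^7 m
rₐ = 2.746 × 10^8 m
(a) a = (rₚ + rₐ)/2 = 1.76435 × 10^8 m ≈ 1.764 × 10^8 m
(b) e = (rₐ − rₚ)/(rₐ + rₚ) = (1.9633 × 10^8) / (3.5287 × 10^8) = 0.556381

Final answer:
(a) a = 1.764 × 10^8 m
(b) e = 0.5564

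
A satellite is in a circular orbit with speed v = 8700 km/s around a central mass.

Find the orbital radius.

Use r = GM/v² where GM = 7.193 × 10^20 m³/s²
v = 8700 km/s = 8.7 × 10^6 m/s
GM = 7.193 × 10^20 m³/s²
v² = 7.569 × 10^13 m²/s²
r = GM/v² = (7.193 × 10^20) / (7.569 × 10^13) = 9.50324 × 10^6 m ≈ 9.503 Mm

Final answer: 9.503 Mm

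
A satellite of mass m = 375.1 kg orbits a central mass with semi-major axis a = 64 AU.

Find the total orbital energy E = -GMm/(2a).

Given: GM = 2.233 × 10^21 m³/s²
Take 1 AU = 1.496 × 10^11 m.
a = 64 AU = 9.5744 × 10^12 m
GM = 2.233 × 10^21 m³/s²
2a = 1.91488 × 10^13 m
GMm = 2.233 × 10^21 × 375.1 = 8.37598 × 10^23 m³·kg/s²
E = −GMm/(2a) = -4.37416 × 10^10 J ≈ -43.74 GJ

Final answer: -43.74 GJ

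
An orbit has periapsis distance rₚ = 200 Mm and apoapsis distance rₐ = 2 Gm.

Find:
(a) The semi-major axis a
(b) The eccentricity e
rₚ = 200 Mm = 2 × 10^8 m
rₐ = 2 Gm = 2 × 10^9 m
(a) a = (rₚ + rₐ)/2 = 1.1 × 10^9 m ≈ 1.1 Gm
(b) e = (rₐ − rₚ)/(rₐ + rₚ) = (1.8 × 10^9) / (2.2 × 10^9) = 0.818182

Final answer:
(a) a = 1.1 Gm
(b) e = 0.8182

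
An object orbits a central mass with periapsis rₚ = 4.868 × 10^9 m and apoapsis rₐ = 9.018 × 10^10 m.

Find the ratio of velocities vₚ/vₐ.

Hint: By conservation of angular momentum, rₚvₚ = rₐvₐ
rₚ = 4.868 × 10^9 m
rₐ = 9.018 × 10^10 m
rₚvₚ = rₐvₐ  ⇒  vₚ/vₐ = rₐ/rₚ
vₚ/vₐ = (9.018 × 10^10) / (4.868 × 10^9) = 18.5251

Final answer: vₚ/vₐ = 18.53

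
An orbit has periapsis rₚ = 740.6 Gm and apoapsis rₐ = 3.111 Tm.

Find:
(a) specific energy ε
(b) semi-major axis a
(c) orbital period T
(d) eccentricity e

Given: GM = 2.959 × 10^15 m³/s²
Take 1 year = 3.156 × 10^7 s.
rₚ = 740.6 Gm = 7.406 × 10^11 m
rₐ = 3.111 Tm = 3.111 × 10^12 m
GM = 2.959 × 10^15 m³/s²
a = (rₚ + rₐ)/2 = 1.9258 × 10^12 m
e = (rₐ − rₚ)/(rₐ + rₚ) = (2.3704 × 10^12) / (3.8516 × 10^12) = 0.615433
(a) 2a = 3.8516 × 10^12 m;  ε = −GM/(2a) = -768.252 J/kg ≈ -768.3 J/kg
(b) a = 1.9258 × 10^12 m ≈ 1.926 Tm
(c) a³ = 7.14223 × 10^36 m³;  T = 2π √(a³/GM) = 2π × 4.91297 × 10^10 s = 3.08691 × 10^11 s ≈ 9781 years
(d) e = 0.615433 ≈ 0.6154

Final answer:
(a) specific energy ε = -768.3 J/kg
(b) semi-major axis a = 1.926 Tm
(c) orbital period T = 9781 years
(d) eccentricity e = 0.6154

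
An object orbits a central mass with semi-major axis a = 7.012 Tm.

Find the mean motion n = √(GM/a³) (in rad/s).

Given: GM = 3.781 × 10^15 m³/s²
a = 7.012 Tm = 7.012 × 10^12 m
GM = 3.781 × 10^15 m³/s²
a³ = 3.44767 × 10^38 m³
GM/a³ = (3.781 × 10^15) / (3.44767 × 10^38) = 1.09668 × 10^-23 s⁻²
n = √(GM/a³) = 3.31162 × 10^-12 rad/s ≈ 3.312 × 10^-12 rad/s

Final answer: n = 3.312 × 10^-12 rad/s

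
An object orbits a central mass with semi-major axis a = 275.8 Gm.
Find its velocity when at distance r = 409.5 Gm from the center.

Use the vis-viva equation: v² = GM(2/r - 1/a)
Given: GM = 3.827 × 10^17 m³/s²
a = 275.8 Gm = 2.758 × 10^11 m
r = 409.5 Gm = 4.095 × 10^11 m
GM = 3.827 × 10^17 m³/s²
2/r − 1/a = 4.884 × 10^-12 − 3.62582 × 10^-12 = 1.25819 × 10^-12 m⁻¹
v² = GM (2/r − 1/a) = 481509 m²/s²
v = 693.908 m/s ≈ 693.9 m/s

Final answer: 693.9 m/s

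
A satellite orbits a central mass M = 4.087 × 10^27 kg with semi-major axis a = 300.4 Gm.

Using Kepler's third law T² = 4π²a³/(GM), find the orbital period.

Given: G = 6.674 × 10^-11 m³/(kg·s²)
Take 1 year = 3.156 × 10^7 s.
M = 4.087 × 10^27 kg
GM = G × M = 6.674 × 10^-11 × 4.087 × 10^27 = 2.72766 × 10^17 m³/s²
a = 300.4 Gm = 3.004 × 10^11 m
a³ = 2.71081 × 10^34 m³
T = 2π √(a³/GM) = 2π √((2.71081 × 10^34) / (2.72766 × 10^17)) = 2π × 3.1525 × 10^8 s
T = 1.98077 × 10^9 s ≈ 62.76 years

Final answer: 62.76 years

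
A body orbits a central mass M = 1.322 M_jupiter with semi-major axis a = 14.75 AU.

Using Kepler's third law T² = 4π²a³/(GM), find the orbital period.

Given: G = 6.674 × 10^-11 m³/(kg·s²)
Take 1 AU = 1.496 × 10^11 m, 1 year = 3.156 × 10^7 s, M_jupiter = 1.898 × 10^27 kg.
M = 1.322 M_jupiter = 2.50916 × 10^27 kg
GM = G × M = 6.674 × 10^-11 × 2.50916 × 10^27 = 1.67461 × 10^17 m³/s²
a = 14.75 AU = 2.2066 × 10^12 m
a³ = 1.07441 × 10^37 m³
T = 2π √(a³/GM) = 2π √((1.07441 × 10^37) / (1.67461 × 10^17)) = 2π × 8.00993 × 10^9 s
T = 5.03278 × 10^10 s ≈ 1595 years

Final answer: 1595 years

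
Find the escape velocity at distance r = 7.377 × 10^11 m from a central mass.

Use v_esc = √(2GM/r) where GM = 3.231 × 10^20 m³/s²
r = 7.377 × 10^11 m
GM = 3.231 × 10^20 m³/s²
2GM/r = 2 × (3.231 × 10^20) / (7.377 × 10^11) = 8.75966 × 10^8 m²/s²
v_esc = √(2GM/r) = 29596.7 m/s ≈ 29.6 km/s

Final answer: 29.6 km/s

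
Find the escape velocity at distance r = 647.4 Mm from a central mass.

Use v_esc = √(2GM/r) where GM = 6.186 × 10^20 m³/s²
r = 647.4 Mm = 6.474 × 10^8 m
GM = 6.186 × 10^20 m³/s²
2GM/r = 2 × (6.186 × 10^20) / (6.474 × 10^8) = 1.91103 × 10^12 m²/s²
v_esc = √(2GM/r) = 1.3824 × 10^6 m/s ≈ 1382 km/s

Final answer: 1382 km/s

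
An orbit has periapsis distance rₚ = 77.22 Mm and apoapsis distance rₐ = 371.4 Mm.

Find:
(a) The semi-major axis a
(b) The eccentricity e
rₚ = 77.22 Mm = 7.722 × 10^7 m
rₐ = 371.4 Mm = 3.714 × 10^8 m
(a) a = (rₚ + rₐ)/2 = 2.2431 × 10^8 m ≈ 224.3 Mm
(b) e = (rₐ − rₚ)/(rₐ + rₚ) = (2.9418 × 10^8) / (4.4862 × 10^8) = 0.655744

Final answer:
(a) a = 224.3 Mm
(b) e = 0.6557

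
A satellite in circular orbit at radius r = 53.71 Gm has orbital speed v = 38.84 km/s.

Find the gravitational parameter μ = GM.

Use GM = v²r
r = 53.71 Gm = 5.371 × 10^10 m
v = 38.84 km/s = 38840 m/s
v² = 1.50855 × 10^9 m²/s²
GM = v²r = 1.50855 × 10^9 × 5.371 × 10^10 = 8.1024 × 10^19 m³/s²
GM ≈ 8.102 × 10^19 m³/s²

Final answer: GM = 8.102 × 10^19 m³/s²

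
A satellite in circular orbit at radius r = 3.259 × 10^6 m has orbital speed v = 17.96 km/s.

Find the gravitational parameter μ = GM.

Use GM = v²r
r = 3.259 × 10^6 m
v = 17.96 km/s = 17960 m/s
v² = 3.22562 × 10^8 m²/s²
GM = v²r = 3.22562 × 10^8 × 3.259 × 10^6 = 1.05123 × 10^15 m³/s²
GM ≈ 1.051 × 10^15 m³/s²

Final answer: GM = 1.051 × 10^15 m³/s²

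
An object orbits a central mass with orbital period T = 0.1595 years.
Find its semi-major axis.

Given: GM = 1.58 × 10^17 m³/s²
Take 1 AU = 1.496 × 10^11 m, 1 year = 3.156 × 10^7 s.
T = 0.1595 years = 5.03382 × 10^6 s
GM = 1.58 × 10^17 m³/s²
Kepler's third law: a³ = GM T² / (4π²)
T² = 2.53393 × 10^13 s²
a³ = (1.58 × 10^17) × (2.53393 × 10^13) / (4π²) = 1.01413 × 10^29 m³
a = (a³)^(1/3) = 4.66335 × 10^9 m ≈ 0.03117 AU

Final answer: 0.03117 AU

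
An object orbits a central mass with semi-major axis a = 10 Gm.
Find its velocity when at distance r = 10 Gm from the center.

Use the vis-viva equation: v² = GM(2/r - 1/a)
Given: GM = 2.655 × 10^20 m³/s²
a = 10 Gm = 1 × 10^10 m
r = 10 Gm = 1 × 10^10 m
GM = 2.655 × 10^20 m³/s²
2/r − 1/a = 2 × 10^-10 − 1 × 10^-10 = 1 × 10^-10 m⁻¹
v² = GM (2/r − 1/a) = 2.655 × 10^10 m²/s²
v = 162942 m/s ≈ 162.9 km/s

Final answer: 162.9 km/s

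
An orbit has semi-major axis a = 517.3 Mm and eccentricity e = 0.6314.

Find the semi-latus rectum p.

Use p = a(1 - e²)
a = 517.3 Mm = 5.173 × 10^8 m
e = 0.6314,  e² = 0.398666,  1 − e² = 0.601334
p = a(1 − e²) = 5.173 × 10^8 m × 0.601334 = 3.1107 × 10^8 m ≈ 311.1 Mm

Final answer: p = 311.1 Mm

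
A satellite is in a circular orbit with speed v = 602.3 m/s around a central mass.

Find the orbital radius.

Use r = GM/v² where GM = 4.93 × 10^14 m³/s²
v = 602.3 m/s
GM = 4.93 × 10^14 m³/s²
v² = 362765 m²/s²
r = GM/v² = (4.93 × 10^14) / 362765 = 1.35901 × 10^9 m ≈ 1.359 Gm

Final answer: 1.359 Gm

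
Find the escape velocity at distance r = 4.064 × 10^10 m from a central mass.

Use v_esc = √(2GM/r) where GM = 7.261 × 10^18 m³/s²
r = 4.064 × 10^10 m
GM = 7.261 × 10^18 m³/s²
2GM/r = 2 × (7.261 × 10^18) / (4.064 × 10^10) = 3.57333 × 10^8 m²/s²
v_esc = √(2GM/r) = 18903.2 m/s ≈ 18.9 km/s

Final answer: 18.9 km/s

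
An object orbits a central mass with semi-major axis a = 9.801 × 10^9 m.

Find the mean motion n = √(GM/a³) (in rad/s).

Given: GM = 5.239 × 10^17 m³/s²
a = 9.801 × 10^9 m
GM = 5.239 × 10^17 m³/s²
a³ = 9.4148 × 10^29 m³
GM/a³ = (5.239 × 10^17) / (9.4148 × 10^29) = 5.56464 × 10^-13 s⁻²
n = √(GM/a³) = 7.45965 × 10^-7 rad/s ≈ 7.46 × 10^-7 rad/s

Final answer: n = 7.46 × 10^-7 rad/s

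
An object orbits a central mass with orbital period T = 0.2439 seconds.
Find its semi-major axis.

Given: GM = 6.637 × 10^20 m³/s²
T = 0.2439 seconds
GM = 6.637 × 10^20 m³/s²
Kepler's third law: a³ = GM T² / (4π²)
T² = 0.0594872 s²
a³ = (6.637 × 10^20) × 0.0594872 / (4π²) = 1.00008 × 10^18 m³
a = (a³)^(1/3) = 1.00003 × 10^6 m ≈ 1 Mm

Final answer: 1 Mm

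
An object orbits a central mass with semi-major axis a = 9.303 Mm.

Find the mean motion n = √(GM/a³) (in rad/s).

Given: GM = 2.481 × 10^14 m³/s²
a = 9.303 Mm = 9.303 × 10^6 m
GM = 2.481 × 10^14 m³/s²
a³ = 8.05136 × 10^20 m³
GM/a³ = (2.481 × 10^14) / (8.05136 × 10^20) = 3.08147 × 10^-7 s⁻²
n = √(GM/a³) = 0.00055511 rad/s ≈ 0.0005551 rad/s

Final answer: n = 0.0005551 rad/s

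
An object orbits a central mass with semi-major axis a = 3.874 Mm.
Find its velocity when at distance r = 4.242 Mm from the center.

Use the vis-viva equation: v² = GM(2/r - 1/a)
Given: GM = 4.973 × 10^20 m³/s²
a = 3.874 Mm = 3.874 × 10^6 m
r = 4.242 Mm = 4.242 × 10^6 m
GM = 4.973 × 10^20 m³/s²
2/r − 1/a = 4.71476 × 10^-7 − 2.58131 × 10^-7 = 2.13345 × 10^-7 m⁻¹
v² = GM (2/r − 1/a) = 1.06096 × 10^14 m²/s²
v = 1.03003 × 10^7 m/s ≈ 1.03 × 10^4 km/s

Final answer: 1.03 × 10^4 km/s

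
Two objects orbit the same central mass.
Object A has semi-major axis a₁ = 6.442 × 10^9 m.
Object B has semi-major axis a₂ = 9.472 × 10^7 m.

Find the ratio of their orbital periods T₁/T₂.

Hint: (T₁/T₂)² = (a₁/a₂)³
a₁ = 6.442 × 10^9 m
a₂ = 9.472 × 10^7 m
a₁/a₂ = 68.011
T₁/T₂ = (a₁/a₂)^(3/2) = (68.011)^1.5 = 560.878

Final answer: T₁/T₂ = 560.9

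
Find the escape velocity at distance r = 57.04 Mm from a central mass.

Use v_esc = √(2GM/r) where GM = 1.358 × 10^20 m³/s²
r = 57.04 Mm = 5.704 × 10^7 m
GM = 1.358 × 10^20 m³/s²
2GM/r = 2 × (1.358 × 10^20) / (5.704 × 10^7) = 4.76157 × 10^12 m²/s²
v_esc = √(2GM/r) = 2.1821 × 10^6 m/s ≈ 2182 km/s

Final answer: 2182 km/s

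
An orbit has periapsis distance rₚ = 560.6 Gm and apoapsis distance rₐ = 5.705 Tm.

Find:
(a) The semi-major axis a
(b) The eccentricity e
rₚ = 560.6 Gm = 5.606 × 10^11 m
rₐ = 5.705 Tm = 5.705 × 10^12 m
(a) a = (rₚ + rₐ)/2 = 3.1328 × 10^12 m ≈ 3.133 Tm
(b) e = (rₐ − rₚ)/(rₐ + rₚ) = (5.1444 × 10^12) / (6.2656 × 10^12) = 0.821055

Final answer:
(a) a = 3.133 Tm
(b) e = 0.8211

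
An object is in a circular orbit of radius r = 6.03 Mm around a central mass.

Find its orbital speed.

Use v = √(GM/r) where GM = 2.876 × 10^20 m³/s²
r = 6.03 Mm = 6.03 × 10^6 m
GM = 2.876 × 10^20 m³/s²
GM/r = (2.876 × 10^20) / (6.03 × 10^6) = 4.76949 × 10^13 m²/s²
v = √(GM/r) = 6.90615 × 10^6 m/s ≈ 6906 km/s

Final answer: 6906 km/s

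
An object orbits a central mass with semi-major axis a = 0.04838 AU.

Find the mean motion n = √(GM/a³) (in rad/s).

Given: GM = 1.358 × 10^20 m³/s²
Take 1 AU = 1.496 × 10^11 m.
a = 0.04838 AU = 7.23765 × 10^9 m
GM = 1.358 × 10^20 m³/s²
a³ = 3.79134 × 10^29 m³
GM/a³ = (1.358 × 10^20) / (3.79134 × 10^29) = 3.58185 × 10^-10 s⁻²
n = √(GM/a³) = 1.89258 × 10^-5 rad/s ≈ 1.893 × 10^-5 rad/s

Final answer: n = 1.893 × 10^-5 rad/s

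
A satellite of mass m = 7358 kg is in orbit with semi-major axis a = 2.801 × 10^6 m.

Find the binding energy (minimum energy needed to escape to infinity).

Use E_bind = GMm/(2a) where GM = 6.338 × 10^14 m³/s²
a = 2.801 × 10^6 m
GM = 6.338 × 10^14 m³/s²
m = 7358 kg
GMm = 6.338 × 10^14 × 7358 = 4.6635 × 10^18 m³·kg/s²
2a = 5.602 × 10^6 m
E_bind = GMm/(2a) = 8.32471 × 10^11 J ≈ 832.5 GJ

Final answer: 832.5 GJ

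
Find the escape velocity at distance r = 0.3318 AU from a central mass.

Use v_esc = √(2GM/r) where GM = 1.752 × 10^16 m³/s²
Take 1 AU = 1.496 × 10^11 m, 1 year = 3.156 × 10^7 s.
r = 0.3318 AU = 4.96373 × 10^10 m
GM = 1.752 × 10^16 m³/s²
2GM/r = 2 × (1.752 × 10^16) / (4.96373 × 10^10) = 705921 m²/s²
v_esc = √(2GM/r) = 840.191 m/s ≈ 0.1772 AU/year

Final answer: 0.1772 AU/year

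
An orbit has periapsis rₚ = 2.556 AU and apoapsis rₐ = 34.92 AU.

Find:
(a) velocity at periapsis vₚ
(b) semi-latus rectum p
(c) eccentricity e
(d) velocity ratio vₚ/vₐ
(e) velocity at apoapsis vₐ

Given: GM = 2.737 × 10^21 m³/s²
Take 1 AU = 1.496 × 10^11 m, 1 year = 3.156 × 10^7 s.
rₚ = 2.556 AU = 3.82378 × 10^11 m
rₐ = 34.92 AU = 5.22403 × 10^12 m
GM = 2.737 × 10^21 m³/s²
a = (rₚ + rₐ)/2 = 2.8032 × 10^12 m
e = (rₐ − rₚ)/(rₐ + rₚ) = (4.84165 × 10^12) / (5.60641 × 10^12) = 0.863593
(a) vₚ² = GM (2/rₚ − 1/a) = 2.737 × 10^21 × (5.23043 × 10^-12 − 3.56735 × 10^-13) = 1.33393 × 10^10 m²/s²;  vₚ = 115496 m/s ≈ 24.37 AU/year
(b) 1 − e² = 0.254208;  p = a(1 − e²) = 2.8032 × 10^12 × 0.254208 = 7.12596 × 10^11 m ≈ 4.763 AU
(c) e = 0.863593 ≈ 0.8636
(d) vₚ/vₐ = rₐ/rₚ (angular momentum) = (5.22403 × 10^12) / (3.82378 × 10^11) = 13.662 ≈ 13.66
(e) vₐ² = GM (2/rₐ − 1/a) = 2.737 × 10^21 × (3.82846 × 10^-13 − 3.56735 × 10^-13) = 7.14672 × 10^7 m²/s²;  vₐ = 8453.83 m/s ≈ 1.783 AU/year

Final answer:
(a) velocity at periapsis vₚ = 24.37 AU/year
(b) semi-latus rectum p = 4.763 AU
(c) eccentricity e = 0.8636
(d) velocity ratio vₚ/vₐ = 13.66
(e) velocity at apoapsis vₐ = 1.783 AU/year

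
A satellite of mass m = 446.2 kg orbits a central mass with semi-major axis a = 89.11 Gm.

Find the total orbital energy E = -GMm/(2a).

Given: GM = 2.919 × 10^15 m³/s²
a = 89.11 Gm = 8.911 × 10^10 m
GM = 2.919 × 10^15 m³/s²
2a = 1.7822 × 10^11 m
GMm = 2.919 × 10^15 × 446.2 = 1.30246 × 10^18 m³·kg/s²
E = −GMm/(2a) = -7.30815 × 10^6 J ≈ -7.308 MJ

Final answer: -7.308 MJ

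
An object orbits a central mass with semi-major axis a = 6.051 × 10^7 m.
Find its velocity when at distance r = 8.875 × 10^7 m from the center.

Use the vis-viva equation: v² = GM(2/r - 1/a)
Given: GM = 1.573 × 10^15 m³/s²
a = 6.051 × 10^7 m
r = 8.875 × 10^7 m
GM = 1.573 × 10^15 m³/s²
2/r − 1/a = 2.25352 × 10^-8 − 1.65262 × 10^-8 = 6.00902 × 10^-9 m⁻¹
v² = GM (2/r − 1/a) = 9.45218 × 10^6 m²/s²
v = 3074.44 m/s ≈ 3.074 km/s

Final answer: 3.074 km/s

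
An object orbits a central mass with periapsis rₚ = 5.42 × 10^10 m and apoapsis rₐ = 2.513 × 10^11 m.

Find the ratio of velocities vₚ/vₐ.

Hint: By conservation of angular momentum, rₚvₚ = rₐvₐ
rₚ = 5.42 × 10^10 m
rₐ = 2.513 × 10^11 m
rₚvₚ = rₐvₐ  ⇒  vₚ/vₐ = rₐ/rₚ
vₚ/vₐ = (2.513 × 10^11) / (5.42 × 10^10) = 4.63653

Final answer: vₚ/vₐ = 4.637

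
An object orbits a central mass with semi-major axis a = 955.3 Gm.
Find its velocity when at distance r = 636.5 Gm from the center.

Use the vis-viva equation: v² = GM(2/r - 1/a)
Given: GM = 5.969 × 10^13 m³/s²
a = 955.3 Gm = 9.553 × 10^11 m
r = 636.5 Gm = 6.365 × 10^11 m
GM = 5.969 × 10^13 m³/s²
2/r − 1/a = 3.14218 × 10^-12 − 1.04679 × 10^-12 = 2.09539 × 10^-12 m⁻¹
v² = GM (2/r − 1/a) = 125.074 m²/s²
v = 11.1836 m/s ≈ 11.18 m/s

Final answer: 11.18 m/s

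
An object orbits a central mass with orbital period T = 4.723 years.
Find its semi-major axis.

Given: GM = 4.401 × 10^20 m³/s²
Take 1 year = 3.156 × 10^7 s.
T = 4.723 years = 1.49058 × 10^8 s
GM = 4.401 × 10^20 m³/s²
Kepler's third law: a³ = GM T² / (4π²)
T² = 2.22183 × 10^16 s²
a³ = (4.401 × 10^20) × (2.22183 × 10^16) / (4π²) = 2.47686 × 10^35 m³
a = (a³)^(1/3) = 6.28011 × 10^11 m ≈ 6.28 × 10^11 m

Final answer: 6.28 × 10^11 m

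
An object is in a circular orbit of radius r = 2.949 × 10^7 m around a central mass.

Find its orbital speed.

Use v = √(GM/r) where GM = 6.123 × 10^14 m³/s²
r = 2.949 × 10^7 m
GM = 6.123 × 10^14 m³/s²
GM/r = (6.123 × 10^14) / (2.949 × 10^7) = 2.0763 × 10^7 m²/s²
v = √(GM/r) = 4556.64 m/s ≈ 4.557 km/s

Final answer: 4.557 km/s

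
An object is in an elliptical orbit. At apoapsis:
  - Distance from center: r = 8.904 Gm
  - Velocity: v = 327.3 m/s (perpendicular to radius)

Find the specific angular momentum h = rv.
r = 8.904 Gm = 8.904 × 10^9 m
v = 327.3 m/s
h = rv = 8.904 × 10^9 × 327.3 = 2.91428 × 10^12 m²/s ≈ 2.914 × 10^12 m²/s

Final answer: h = 2.914 × 10^12 m²/s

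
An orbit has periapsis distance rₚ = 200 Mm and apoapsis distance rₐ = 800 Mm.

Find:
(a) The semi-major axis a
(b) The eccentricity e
rₚ = 200 Mm = 2 × 10^8 m
rₐ = 800 Mm = 8 × 10^8 m
(a) a = (rₚ + rₐ)/2 = 5 × 10^8 m ≈ 500 Mm
(b) e = (rₐ − rₚ)/(rₐ + rₚ) = (6 × 10^8) / (1 × 10^9) = 0.6

Final answer:
(a) a = 500 Mm
(b) e = 0.6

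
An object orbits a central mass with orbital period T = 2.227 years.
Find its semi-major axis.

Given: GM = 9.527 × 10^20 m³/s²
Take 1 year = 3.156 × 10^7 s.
T = 2.227 years = 7.02841 × 10^7 s
GM = 9.527 × 10^20 m³/s²
Kepler's third law: a³ = GM T² / (4π²)
T² = 4.93986 × 10^15 s²
a³ = (9.527 × 10^20) × (4.93986 × 10^15) / (4π²) = 1.19209 × 10^35 m³
a = (a³)^(1/3) = 4.92157 × 10^11 m ≈ 492.2 Gm

Final answer: 492.2 Gm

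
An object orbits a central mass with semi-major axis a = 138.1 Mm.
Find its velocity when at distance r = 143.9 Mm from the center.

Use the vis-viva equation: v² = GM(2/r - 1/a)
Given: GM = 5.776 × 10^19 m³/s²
a = 138.1 Mm = 1.381 × 10^8 m
r = 143.9 Mm = 1.439 × 10^8 m
GM = 5.776 × 10^19 m³/s²
2/r − 1/a = 1.38985 × 10^-8 − 7.24113 × 10^-9 = 6.65741 × 10^-9 m⁻¹
v² = GM (2/r − 1/a) = 3.84532 × 10^11 m²/s²
v = 620106 m/s ≈ 620.1 km/s

Final answer: 620.1 km/s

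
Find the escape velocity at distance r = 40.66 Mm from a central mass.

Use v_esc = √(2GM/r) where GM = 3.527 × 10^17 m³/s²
r = 40.66 Mm = 4.066 × 10^7 m
GM = 3.527 × 10^17 m³/s²
2GM/r = 2 × (3.527 × 10^17) / (4.066 × 10^7) = 1.73487 × 10^10 m²/s²
v_esc = √(2GM/r) = 131715 m/s ≈ 131.7 km/s

Final answer: 131.7 km/s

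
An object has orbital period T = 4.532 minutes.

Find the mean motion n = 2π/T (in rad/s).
T = 4.532 minutes = 271.92 s
n = 2π / 271.92 s = 0.0231067 rad/s ≈ 0.02311 rad/s

Final answer: n = 0.02311 rad/s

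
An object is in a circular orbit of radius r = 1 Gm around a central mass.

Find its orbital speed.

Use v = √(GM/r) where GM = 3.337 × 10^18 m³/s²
r = 1 Gm = 1 × 10^9 m
GM = 3.337 × 10^18 m³/s²
GM/r = (3.337 × 10^18) / (1 × 10^9) = 3.337 × 10^9 m²/s²
v = √(GM/r) = 57766.8 m/s ≈ 57.77 km/s

Final answer: 57.77 km/s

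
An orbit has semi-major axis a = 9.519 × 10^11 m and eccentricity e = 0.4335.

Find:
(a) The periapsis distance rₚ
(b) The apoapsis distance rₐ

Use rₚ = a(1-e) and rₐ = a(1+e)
a = 9.519 × 10^11 m
e = 0.4335:  1 − e = 0.5665,  1 + e = 1.4335
(a) rₚ = a(1 − e) = 9.519 × 10^11 m × 0.5665 = 5.39251 × 10^11 m ≈ 5.393 × 10^11 m
(b) rₐ = a(1 + e) = 9.519 × 10^11 m × 1.4335 = 1.36455 × 10^12 m ≈ 1.365 × 10^12 m

Final answer:
(a) rₚ = 5.393 × 10^11 m
(b) rₐ = 1.365 × 10^12 m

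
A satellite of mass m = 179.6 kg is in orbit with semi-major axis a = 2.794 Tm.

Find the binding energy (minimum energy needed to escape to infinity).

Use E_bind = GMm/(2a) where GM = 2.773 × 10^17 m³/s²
a = 2.794 Tm = 2.794 × 10^12 m
GM = 2.773 × 10^17 m³/s²
m = 179.6 kg
GMm = 2.773 × 10^17 × 179.6 = 4.98031 × 10^19 m³·kg/s²
2a = 5.588 × 10^12 m
E_bind = GMm/(2a) = 8.91251 × 10^6 J ≈ 8.913 MJ

Final answer: 8.913 MJ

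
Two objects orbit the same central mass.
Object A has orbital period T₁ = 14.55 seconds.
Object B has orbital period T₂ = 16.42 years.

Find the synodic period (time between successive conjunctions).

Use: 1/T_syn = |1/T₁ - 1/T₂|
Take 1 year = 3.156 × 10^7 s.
T₁ = 14.55 seconds
T₂ = 16.42 years = 5.18215 × 10^8 s
1/T₁ = 0.0687285 s⁻¹
1/T₂ = 1.9297 × 10^-9 s⁻¹
|1/T₁ − 1/T₂| = 0.0687285 s⁻¹
T_syn = 1 / |1/T₁ − 1/T₂| = 14.55 s ≈ 14.55 seconds

Final answer: T_syn = 14.55 seconds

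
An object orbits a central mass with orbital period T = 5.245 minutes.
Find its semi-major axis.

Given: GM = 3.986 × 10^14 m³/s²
T = 5.245 minutes = 314.7 s
GM = 3.986 × 10^14 m³/s²
Kepler's third law: a³ = GM T² / (4π²)
T² = 99036.1 s²
a³ = (3.986 × 10^14) × 99036.1 / (4π²) = 9.99933 × 10^17 m³
a = (a³)^(1/3) = 999978 m ≈ 1000 km

Final answer: 1000 km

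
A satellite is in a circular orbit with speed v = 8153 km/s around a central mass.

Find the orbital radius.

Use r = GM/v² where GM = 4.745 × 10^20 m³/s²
v = 8153 km/s = 8.153 × 10^6 m/s
GM = 4.745 × 10^20 m³/s²
v² = 6.64714 × 10^13 m²/s²
r = GM/v² = (4.745 × 10^20) / (6.64714 × 10^13) = 7.13841 × 10^6 m ≈ 7.138 Mm

Final answer: 7.138 Mm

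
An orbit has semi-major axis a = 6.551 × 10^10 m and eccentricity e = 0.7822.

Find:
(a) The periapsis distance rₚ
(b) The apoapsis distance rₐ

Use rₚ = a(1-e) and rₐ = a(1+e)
a = 6.551 × 10^10 m
e = 0.7822:  1 − e = 0.2178,  1 + e = 1.7822
(a) rₚ = a(1 − e) = 6.551 × 10^10 m × 0.2178 = 1.42681 × 10^10 m ≈ 1.427 × 10^10 m
(b) rₐ = a(1 + e) = 6.551 × 10^10 m × 1.7822 = 1.16752 × 10^11 m ≈ 1.168 × 10^11 m

Final answer:
(a) rₚ = 1.427 × 10^10 m
(b) rₐ = 1.168 × 10^11 m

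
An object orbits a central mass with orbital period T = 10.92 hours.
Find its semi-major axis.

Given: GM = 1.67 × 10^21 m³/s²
T = 10.92 hours = 39312 s
GM = 1.67 × 10^21 m³/s²
Kepler's third law: a³ = GM T² / (4π²)
T² = 1.54543 × 10^9 s²
a³ = (1.67 × 10^21) × (1.54543 × 10^9) / (4π²) = 6.53743 × 10^28 m³
a = (a³)^(1/3) = 4.02843 × 10^9 m ≈ 4.028 Gm

Final answer: 4.028 Gm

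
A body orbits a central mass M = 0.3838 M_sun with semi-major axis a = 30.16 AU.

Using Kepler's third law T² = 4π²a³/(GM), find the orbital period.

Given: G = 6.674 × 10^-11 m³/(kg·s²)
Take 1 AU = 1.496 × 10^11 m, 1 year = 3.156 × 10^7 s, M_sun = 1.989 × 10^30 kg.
M = 0.3838 M_sun = 7.63378 × 10^29 kg
GM = G × M = 6.674 × 10^-11 × 7.63378 × 10^29 = 5.09479 × 10^19 m³/s²
a = 30.16 AU = 4.51194 × 10^12 m
a³ = 9.1852 × 10^37 m³
T = 2π √(a³/GM) = 2π √((9.1852 × 10^37) / (5.09479 × 10^19)) = 2π × 1.34271 × 10^9 s
T = 8.43648 × 10^9 s ≈ 267.3 years

Final answer: 267.3 years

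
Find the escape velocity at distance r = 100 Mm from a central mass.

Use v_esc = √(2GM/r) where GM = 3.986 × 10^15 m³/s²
r = 100 Mm = 1 × 10^8 m
GM = 3.986 × 10^15 m³/s²
2GM/r = 2 × (3.986 × 10^15) / (1 × 10^8) = 7.972 × 10^7 m²/s²
v_esc = √(2GM/r) = 8928.61 m/s ≈ 8.929 km/s

Final answer: 8.929 km/s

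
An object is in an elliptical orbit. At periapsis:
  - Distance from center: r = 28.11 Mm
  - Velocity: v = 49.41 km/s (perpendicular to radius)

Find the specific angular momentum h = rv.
r = 28.11 Mm = 2.811 × 10^7 m
v = 49.41 km/s = 49410 m/s
h = rv = 2.811 × 10^7 × 49410 = 1.38892 × 10^12 m²/s ≈ 1.389 × 10^12 m²/s

Final answer: h = 1.389 × 10^12 m²/s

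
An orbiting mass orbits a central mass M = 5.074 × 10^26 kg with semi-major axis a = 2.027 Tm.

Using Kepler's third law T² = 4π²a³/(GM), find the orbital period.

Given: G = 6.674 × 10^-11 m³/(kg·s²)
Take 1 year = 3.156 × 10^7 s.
M = 5.074 × 10^26 kg
GM = G × M = 6.674 × 10^-11 × 5.074 × 10^26 = 3.38639 × 10^16 m³/s²
a = 2.027 Tm = 2.027 × 10^12 m
a³ = 8.32839 × 10^36 m³
T = 2π √(a³/GM) = 2π √((8.32839 × 10^36) / (3.38639 × 10^16)) = 2π × 1.56824 × 10^10 s
T = 9.85354 × 10^10 s ≈ 3122 years

Final answer: 3122 years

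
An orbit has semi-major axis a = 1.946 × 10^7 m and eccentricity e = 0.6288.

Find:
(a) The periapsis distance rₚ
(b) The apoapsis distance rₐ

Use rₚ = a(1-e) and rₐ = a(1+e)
a = 1.946 × 10^7 m
e = 0.6288:  1 − e = 0.3712,  1 + e = 1.6288
(a) rₚ = a(1 − e) = 1.946 × 10^7 m × 0.3712 = 7.22355 × 10^6 m ≈ 7.224 × 10^6 m
(b) rₐ = a(1 + e) = 1.946 × 10^7 m × 1.6288 = 3.16964 × 10^7 m ≈ 3.17 × 10^7 m

Final answer:
(a) rₚ = 7.224 × 10^6 m
(b) rₐ = 3.17 × 10^7 m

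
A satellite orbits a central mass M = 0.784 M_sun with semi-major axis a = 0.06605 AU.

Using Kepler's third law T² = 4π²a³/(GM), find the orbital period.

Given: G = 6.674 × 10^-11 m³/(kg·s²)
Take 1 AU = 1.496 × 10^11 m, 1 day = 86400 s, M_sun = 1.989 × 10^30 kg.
M = 0.784 M_sun = 1.55938 × 10^30 kg
GM = G × M = 6.674 × 10^-11 × 1.55938 × 10^30 = 1.04073 × 10^20 m³/s²
a = 0.06605 AU = 9.88108 × 10^9 m
a³ = 9.64747 × 10^29 m³
T = 2π √(a³/GM) = 2π √((9.64747 × 10^29) / (1.04073 × 10^20)) = 2π × 96280.4 s
T = 604948 s ≈ 7.002 days

Final answer: 7.002 days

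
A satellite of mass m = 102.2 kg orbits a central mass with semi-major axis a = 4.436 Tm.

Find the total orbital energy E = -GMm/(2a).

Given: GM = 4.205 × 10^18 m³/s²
a = 4.436 Tm = 4.436 × 10^12 m
GM = 4.205 × 10^18 m³/s²
2a = 8.872 × 10^12 m
GMm = 4.205 × 10^18 × 102.2 = 4.29751 × 10^20 m³·kg/s²
E = −GMm/(2a) = -4.8439 × 10^7 J ≈ -48.44 MJ

Final answer: -48.44 MJ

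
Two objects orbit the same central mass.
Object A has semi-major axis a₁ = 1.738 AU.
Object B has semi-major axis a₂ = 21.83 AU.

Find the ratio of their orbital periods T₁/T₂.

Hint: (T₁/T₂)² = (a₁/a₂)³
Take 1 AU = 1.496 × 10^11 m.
a₁ = 1.738 AU = 2.60005 × 10^11 m
a₂ = 21.83 AU = 3.26577 × 10^12 m
a₁/a₂ = 0.0796152
T₁/T₂ = (a₁/a₂)^(3/2) = (0.0796152)^1.5 = 0.0224644

Final answer: T₁/T₂ = 0.02246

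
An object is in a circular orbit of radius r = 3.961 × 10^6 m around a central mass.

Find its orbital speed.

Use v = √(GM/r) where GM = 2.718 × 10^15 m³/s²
r = 3.961 × 10^6 m
GM = 2.718 × 10^15 m³/s²
GM/r = (2.718 × 10^15) / (3.961 × 10^6) = 6.8619 × 10^8 m²/s²
v = √(GM/r) = 26195.2 m/s ≈ 26.2 km/s

Final answer: 26.2 km/s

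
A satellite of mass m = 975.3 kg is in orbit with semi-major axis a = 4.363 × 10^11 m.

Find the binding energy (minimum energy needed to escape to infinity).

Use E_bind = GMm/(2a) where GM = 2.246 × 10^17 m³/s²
a = 4.363 × 10^11 m
GM = 2.246 × 10^17 m³/s²
m = 975.3 kg
GMm = 2.246 × 10^17 × 975.3 = 2.19052 × 10^20 m³·kg/s²
2a = 8.726 × 10^11 m
E_bind = GMm/(2a) = 2.51034 × 10^8 J ≈ 251 MJ

Final answer: 251 MJ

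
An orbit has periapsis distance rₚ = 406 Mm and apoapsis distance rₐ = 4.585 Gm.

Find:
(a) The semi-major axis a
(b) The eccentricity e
rₚ = 406 Mm = 4.06 × 10^8 m
rₐ = 4.585 Gm = 4.585 × 10^9 m
(a) a = (rₚ + rₐ)/2 = 2.4955 × 10^9 m ≈ 2.495 Gm
(b) e = (rₐ − rₚ)/(rₐ + rₚ) = (4.179 × 10^9) / (4.991 × 10^9) = 0.837307

Final answer:
(a) a = 2.495 Gm
(b) e = 0.8373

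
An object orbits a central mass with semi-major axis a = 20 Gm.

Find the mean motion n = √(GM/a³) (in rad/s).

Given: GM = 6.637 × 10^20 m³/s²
a = 20 Gm = 2 × 10^10 m
GM = 6.637 × 10^20 m³/s²
a³ = 8 × 10^30 m³
GM/a³ = (6.637 × 10^20) / (8 × 10^30) = 8.29625 × 10^-11 s⁻²
n = √(GM/a³) = 9.10838 × 10^-6 rad/s ≈ 9.108 × 10^-6 rad/s

Final answer: n = 9.108 × 10^-6 rad/s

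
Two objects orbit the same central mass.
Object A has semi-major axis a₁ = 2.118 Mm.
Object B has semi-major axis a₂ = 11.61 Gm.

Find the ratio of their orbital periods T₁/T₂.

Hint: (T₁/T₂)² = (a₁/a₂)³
a₁ = 2.118 Mm = 2.118 × 10^6 m
a₂ = 11.61 Gm = 1.161 × 10^10 m
a₁/a₂ = 0.000182429
T₁/T₂ = (a₁/a₂)^(3/2) = (0.000182429)^1.5 = 2.464 × 10^-6

Final answer: T₁/T₂ = 2.464 × 10^-6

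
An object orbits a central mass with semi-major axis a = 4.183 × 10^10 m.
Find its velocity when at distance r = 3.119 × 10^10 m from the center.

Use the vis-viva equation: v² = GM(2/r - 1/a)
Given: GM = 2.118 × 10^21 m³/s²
a = 4.183 × 10^10 m
r = 3.119 × 10^10 m
GM = 2.118 × 10^21 m³/s²
2/r − 1/a = 6.41231 × 10^-11 − 2.39063 × 10^-11 = 4.02168 × 10^-11 m⁻¹
v² = GM (2/r − 1/a) = 8.51792 × 10^10 m²/s²
v = 291855 m/s ≈ 291.9 km/s

Final answer: 291.9 km/s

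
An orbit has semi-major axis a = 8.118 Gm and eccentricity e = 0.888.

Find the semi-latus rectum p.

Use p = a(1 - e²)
a = 8.118 Gm = 8.118 × 10^9 m
e = 0.888,  e² = 0.788544,  1 − e² = 0.211456
p = a(1 − e²) = 8.118 × 10^9 m × 0.211456 = 1.7166 × 10^9 m ≈ 1.717 Gm

Final answer: p = 1.717 Gm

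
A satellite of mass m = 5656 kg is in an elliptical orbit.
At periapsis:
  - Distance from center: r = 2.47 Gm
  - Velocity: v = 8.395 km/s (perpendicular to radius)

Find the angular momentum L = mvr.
r = 2.47 Gm = 2.47 × 10^9 m
v = 8.395 km/s = 8395 m/s
vr = 8395 × 2.47 × 10^9 = 2.07356 × 10^13 m²/s
L = m × vr = 5656 × 2.07356 × 10^13 = 1.17281 × 10^17 kg·m²/s ≈ 1.173 × 10^17 kg·m²/s

Final answer: L = 1.173 × 10^17 kg·m²/s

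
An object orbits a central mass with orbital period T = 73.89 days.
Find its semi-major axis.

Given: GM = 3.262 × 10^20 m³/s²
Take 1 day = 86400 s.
T = 73.89 days = 6.3841 × 10^6 s
GM = 3.262 × 10^20 m³/s²
Kepler's third law: a³ = GM T² / (4π²)
T² = 4.07567 × 10^13 s²
a³ = (3.262 × 10^20) × (4.07567 × 10^13) / (4π²) = 3.36762 × 10^32 m³
a = (a³)^(1/3) = 6.9573 × 10^10 m ≈ 69.57 Gm

Final answer: 69.57 Gm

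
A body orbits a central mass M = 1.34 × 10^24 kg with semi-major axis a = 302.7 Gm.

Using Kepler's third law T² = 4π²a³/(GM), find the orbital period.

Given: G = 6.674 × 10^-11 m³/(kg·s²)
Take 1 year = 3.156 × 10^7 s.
M = 1.34 × 10^24 kg
GM = G × M = 6.674 × 10^-11 × 1.34 × 10^24 = 8.94316 × 10^13 m³/s²
a = 302.7 Gm = 3.027 × 10^11 m
a³ = 2.77356 × 10^34 m³
T = 2π √(a³/GM) = 2π √((2.77356 × 10^34) / (8.94316 × 10^13)) = 2π × 1.76106 × 10^10 s
T = 1.1065 × 10^11 s ≈ 3506 years

Final answer: 3506 years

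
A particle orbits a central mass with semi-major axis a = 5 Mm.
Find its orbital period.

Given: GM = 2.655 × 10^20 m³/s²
a = 5 Mm = 5 × 10^6 m
GM = 2.655 × 10^20 m³/s²
a³ = 1.25 × 10^20 m³
T = 2π √(a³/GM) = 2π √((1.25 × 10^20) / (2.655 × 10^20)) = 2π × 0.686156 s
T = 4.31124 s ≈ 4.311 seconds

Final answer: 4.311 seconds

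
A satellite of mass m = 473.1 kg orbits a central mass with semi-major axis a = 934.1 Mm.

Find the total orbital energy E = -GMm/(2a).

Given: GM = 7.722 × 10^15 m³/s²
a = 934.1 Mm = 9.341 × 10^8 m
GM = 7.722 × 10^15 m³/s²
2a = 1.8682 × 10^9 m
GMm = 7.722 × 10^15 × 473.1 = 3.65328 × 10^18 m³·kg/s²
E = −GMm/(2a) = -1.95551 × 10^9 J ≈ -1.956 GJ

Final answer: -1.956 GJ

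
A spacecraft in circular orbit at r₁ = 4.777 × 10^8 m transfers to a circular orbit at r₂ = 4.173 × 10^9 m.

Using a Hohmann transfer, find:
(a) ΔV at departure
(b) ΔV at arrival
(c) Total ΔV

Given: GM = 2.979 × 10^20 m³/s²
r₁ = 4.777 × 10^8 m
r₂ = 4.173 × 10^9 m
GM = 2.979 × 10^20 m³/s²
Transfer ellipse: a_t = (r₁ + r₂)/2 = 2.32535 × 10^9 m
Circular speed at r₁: v₁ = √(GM/r₁) = 789692 m/s
Transfer speed at r₁ (periapsis): v₁ₜ = √(GM(2/r₁ − 1/a_t)) = 1.05788 × 10^6 m/s
(a) ΔV₁ = v₁ₜ − v₁ = 268191 m/s ≈ 268.2 km/s
Circular speed at r₂: v₂ = √(GM/r₂) = 267184 m/s
Transfer speed at r₂ (apoapsis): v₂ₜ = √(GM(2/r₂ − 1/a_t)) = 121100 m/s
(b) ΔV₂ = v₂ − v₂ₜ = 146084 m/s ≈ 146.1 km/s
(c) ΔV_total = ΔV₁ + ΔV₂ = 414276 m/s ≈ 414.3 km/s

Final answer:
(a) ΔV₁ = 268.2 km/s
(b) ΔV₂ = 146.1 km/s
(c) ΔV_total = 414.3 km/s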